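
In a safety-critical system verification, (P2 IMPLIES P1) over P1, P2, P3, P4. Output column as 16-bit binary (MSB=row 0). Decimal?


Formula: (P2 IMPLIES P1) over P1, P2, P3, P4 (16 rows)
Evaluate each row (bits = P1,P2,P3,P4, MSB first):
  row 0 [0000]: (0 IMPLIES 0) -> 1
  row 1 [0001]: (0 IMPLIES 0) -> 1
  row 2 [0010]: (0 IMPLIES 0) -> 1
  row 3 [0011]: (0 IMPLIES 0) -> 1
  row 4 [0100]: (1 IMPLIES 0) -> 0
  row 5 [0101]: (1 IMPLIES 0) -> 0
  row 6 [0110]: (1 IMPLIES 0) -> 0
  row 7 [0111]: (1 IMPLIES 0) -> 0
  row 8 [1000]: (0 IMPLIES 1) -> 1
  row 9 [1001]: (0 IMPLIES 1) -> 1
  row 10 [1010]: (0 IMPLIES 1) -> 1
  row 11 [1011]: (0 IMPLIES 1) -> 1
  row 12 [1100]: (1 IMPLIES 1) -> 1
  row 13 [1101]: (1 IMPLIES 1) -> 1
  row 14 [1110]: (1 IMPLIES 1) -> 1
  row 15 [1111]: (1 IMPLIES 1) -> 1
Full result column, 4 rows per line (P1,P2 fixed per line; P3,P4 runs 00..11 left to right):
  rows 0-3 [P1,P2=00]: 1111  = hex F
  rows 4-7 [P1,P2=01]: 0000  = hex 0
  rows 8-11 [P1,P2=10]: 1111  = hex F
  rows 12-15 [P1,P2=11]: 1111  = hex F
Output column (row 0 .. row 15) = 1111000011111111
Output column grouped in 4s = 1111 0000 1111 1111 = 0xF0FF
Convert to decimal digit by digit (value = value*16 + digit):
  F -> 15
  15*16 + 0 = 240
  240*16 + 15 (F) = 3855
  3855*16 + 15 (F) = 61695
Decimal = 61695

61695


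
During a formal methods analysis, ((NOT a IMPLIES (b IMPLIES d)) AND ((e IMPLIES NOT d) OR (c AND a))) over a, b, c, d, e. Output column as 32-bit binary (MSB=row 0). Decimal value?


Formula: ((NOT a IMPLIES (b IMPLIES d)) AND ((e IMPLIES NOT d) OR (c AND a))) over a, b, c, d, e (32 rows)
Evaluate each row (bits = a,b,c,d,e, MSB first):
  row 0 [00000]: ((NOT 0 IMPLIES (0 IMPLIES 0)) AND ((0 IMPLIES NOT 0) OR (0 AND 0))) -> 1
  row 1 [00001]: ((NOT 0 IMPLIES (0 IMPLIES 0)) AND ((1 IMPLIES NOT 0) OR (0 AND 0))) -> 1
  row 2 [00010]: ((NOT 0 IMPLIES (0 IMPLIES 1)) AND ((0 IMPLIES NOT 1) OR (0 AND 0))) -> 1
  row 3 [00011]: ((NOT 0 IMPLIES (0 IMPLIES 1)) AND ((1 IMPLIES NOT 1) OR (0 AND 0))) -> 0
  row 4 [00100]: ((NOT 0 IMPLIES (0 IMPLIES 0)) AND ((0 IMPLIES NOT 0) OR (1 AND 0))) -> 1
  row 5 [00101]: ((NOT 0 IMPLIES (0 IMPLIES 0)) AND ((1 IMPLIES NOT 0) OR (1 AND 0))) -> 1
  row 6 [00110]: ((NOT 0 IMPLIES (0 IMPLIES 1)) AND ((0 IMPLIES NOT 1) OR (1 AND 0))) -> 1
  row 7 [00111]: ((NOT 0 IMPLIES (0 IMPLIES 1)) AND ((1 IMPLIES NOT 1) OR (1 AND 0))) -> 0
  row 8 [01000]: ((NOT 0 IMPLIES (1 IMPLIES 0)) AND ((0 IMPLIES NOT 0) OR (0 AND 0))) -> 0
  row 9 [01001]: ((NOT 0 IMPLIES (1 IMPLIES 0)) AND ((1 IMPLIES NOT 0) OR (0 AND 0))) -> 0
  row 10 [01010]: ((NOT 0 IMPLIES (1 IMPLIES 1)) AND ((0 IMPLIES NOT 1) OR (0 AND 0))) -> 1
  row 11 [01011]: ((NOT 0 IMPLIES (1 IMPLIES 1)) AND ((1 IMPLIES NOT 1) OR (0 AND 0))) -> 0
  row 12 [01100]: ((NOT 0 IMPLIES (1 IMPLIES 0)) AND ((0 IMPLIES NOT 0) OR (1 AND 0))) -> 0
  row 13 [01101]: ((NOT 0 IMPLIES (1 IMPLIES 0)) AND ((1 IMPLIES NOT 0) OR (1 AND 0))) -> 0
  row 14 [01110]: ((NOT 0 IMPLIES (1 IMPLIES 1)) AND ((0 IMPLIES NOT 1) OR (1 AND 0))) -> 1
  row 15 [01111]: ((NOT 0 IMPLIES (1 IMPLIES 1)) AND ((1 IMPLIES NOT 1) OR (1 AND 0))) -> 0
  row 16 [10000]: ((NOT 1 IMPLIES (0 IMPLIES 0)) AND ((0 IMPLIES NOT 0) OR (0 AND 1))) -> 1
  row 17 [10001]: ((NOT 1 IMPLIES (0 IMPLIES 0)) AND ((1 IMPLIES NOT 0) OR (0 AND 1))) -> 1
  row 18 [10010]: ((NOT 1 IMPLIES (0 IMPLIES 1)) AND ((0 IMPLIES NOT 1) OR (0 AND 1))) -> 1
  row 19 [10011]: ((NOT 1 IMPLIES (0 IMPLIES 1)) AND ((1 IMPLIES NOT 1) OR (0 AND 1))) -> 0
  row 20 [10100]: ((NOT 1 IMPLIES (0 IMPLIES 0)) AND ((0 IMPLIES NOT 0) OR (1 AND 1))) -> 1
  row 21 [10101]: ((NOT 1 IMPLIES (0 IMPLIES 0)) AND ((1 IMPLIES NOT 0) OR (1 AND 1))) -> 1
  row 22 [10110]: ((NOT 1 IMPLIES (0 IMPLIES 1)) AND ((0 IMPLIES NOT 1) OR (1 AND 1))) -> 1
  row 23 [10111]: ((NOT 1 IMPLIES (0 IMPLIES 1)) AND ((1 IMPLIES NOT 1) OR (1 AND 1))) -> 1
  row 24 [11000]: ((NOT 1 IMPLIES (1 IMPLIES 0)) AND ((0 IMPLIES NOT 0) OR (0 AND 1))) -> 1
  row 25 [11001]: ((NOT 1 IMPLIES (1 IMPLIES 0)) AND ((1 IMPLIES NOT 0) OR (0 AND 1))) -> 1
  row 26 [11010]: ((NOT 1 IMPLIES (1 IMPLIES 1)) AND ((0 IMPLIES NOT 1) OR (0 AND 1))) -> 1
  row 27 [11011]: ((NOT 1 IMPLIES (1 IMPLIES 1)) AND ((1 IMPLIES NOT 1) OR (0 AND 1))) -> 0
  row 28 [11100]: ((NOT 1 IMPLIES (1 IMPLIES 0)) AND ((0 IMPLIES NOT 0) OR (1 AND 1))) -> 1
  row 29 [11101]: ((NOT 1 IMPLIES (1 IMPLIES 0)) AND ((1 IMPLIES NOT 0) OR (1 AND 1))) -> 1
  row 30 [11110]: ((NOT 1 IMPLIES (1 IMPLIES 1)) AND ((0 IMPLIES NOT 1) OR (1 AND 1))) -> 1
  row 31 [11111]: ((NOT 1 IMPLIES (1 IMPLIES 1)) AND ((1 IMPLIES NOT 1) OR (1 AND 1))) -> 1
Full result column, 4 rows per line (a,b,c fixed per line; d,e runs 00..11 left to right):
  rows 0-3 [a,b,c=000]: 1110  = hex E
  rows 4-7 [a,b,c=001]: 1110  = hex E
  rows 8-11 [a,b,c=010]: 0010  = hex 2
  rows 12-15 [a,b,c=011]: 0010  = hex 2
  rows 16-19 [a,b,c=100]: 1110  = hex E
  rows 20-23 [a,b,c=101]: 1111  = hex F
  rows 24-27 [a,b,c=110]: 1110  = hex E
  rows 28-31 [a,b,c=111]: 1111  = hex F
Output column (row 0 .. row 31) = 11101110001000101110111111101111
Output column grouped in 4s = 1110 1110 0010 0010 1110 1111 1110 1111 = 0xEE22EFEF
Convert to decimal digit by digit (value = value*16 + digit):
  E -> 14
  14*16 + 14 (E) = 238
  238*16 + 2 = 3810
  3810*16 + 2 = 60962
  60962*16 + 14 (E) = 975406
  975406*16 + 15 (F) = 15606511
  15606511*16 + 14 (E) = 249704190
  249704190*16 + 15 (F) = 3995267055
Decimal = 3995267055

3995267055


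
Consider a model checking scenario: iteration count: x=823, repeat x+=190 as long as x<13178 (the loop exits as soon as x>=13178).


Step 1: x goes from 823 toward 13178 by 190; the body runs while x<13178, so iterations = ceil((bound-start)/step)
Step 2: Distance=12355
Step 3: ceil(12355/190)=66

66


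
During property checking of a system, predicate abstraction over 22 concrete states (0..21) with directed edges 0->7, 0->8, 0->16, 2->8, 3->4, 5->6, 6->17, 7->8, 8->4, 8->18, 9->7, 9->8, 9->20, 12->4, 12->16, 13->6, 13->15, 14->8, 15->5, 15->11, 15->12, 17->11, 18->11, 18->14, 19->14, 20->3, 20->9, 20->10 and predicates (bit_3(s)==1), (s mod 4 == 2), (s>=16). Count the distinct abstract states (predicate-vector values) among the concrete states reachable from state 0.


BFS from 0:
Concrete reachable: {0, 4, 7, 8, 11, 14, 16, 18}
Abstract via predicates (bit_3(s)==1), (s mod 4 == 2), (s>=16):
  (0,0,0) <- {0, 4, 7}
  (0,0,1) <- {16}
  (0,1,1) <- {18}
  (1,0,0) <- {8, 11}
  (1,1,0) <- {14}
Distinct abstract states = 5

5


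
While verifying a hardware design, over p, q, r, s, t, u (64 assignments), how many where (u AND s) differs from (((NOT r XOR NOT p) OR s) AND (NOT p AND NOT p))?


F1 = (u AND s)
F2 = (((NOT r XOR NOT p) OR s) AND (NOT p AND NOT p))
Evaluate both on each of 64 rows (bits = p,q,r,s,t,u):
  row 0 [000000]: F1=0 F2=0 -> 0
  row 1 [000001]: F1=0 F2=0 -> 0
  row 2 [000010]: F1=0 F2=0 -> 0
  row 3 [000011]: F1=0 F2=0 -> 0
  row 4 [000100]: F1=0 F2=1 (differ) -> 1
  (every remaining row is evaluated the same way; all 64 results are listed next)
Full result column, 8 rows per line (p,q,r fixed per line; s,t,u runs 000..111 left to right):
  rows 0-7 [p,q,r=000]: 00001010  (ones: 2)
  rows 8-15 [p,q,r=001]: 11111010  (ones: 6)
  rows 16-23 [p,q,r=010]: 00001010  (ones: 2)
  rows 24-31 [p,q,r=011]: 11111010  (ones: 6)
  rows 32-39 [p,q,r=100]: 00000101  (ones: 2)
  rows 40-47 [p,q,r=101]: 00000101  (ones: 2)
  rows 48-55 [p,q,r=110]: 00000101  (ones: 2)
  rows 56-63 [p,q,r=111]: 00000101  (ones: 2)
Disagreements = 2+6+2+6+2+2+2+2 = 24

24


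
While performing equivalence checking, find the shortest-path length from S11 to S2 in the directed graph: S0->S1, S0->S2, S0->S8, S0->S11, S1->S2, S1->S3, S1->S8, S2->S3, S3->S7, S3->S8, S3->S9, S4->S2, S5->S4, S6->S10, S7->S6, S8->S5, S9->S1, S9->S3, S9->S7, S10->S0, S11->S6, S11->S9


BFS layer-by-layer from S11:
  dist 0: {S11}
  dist 1: {S6, S9}
  dist 2: {S1, S3, S7, S10}
  dist 3: {S0, S2, S8}
  -> S2 reached at distance 3
Shortest path length = 3

3


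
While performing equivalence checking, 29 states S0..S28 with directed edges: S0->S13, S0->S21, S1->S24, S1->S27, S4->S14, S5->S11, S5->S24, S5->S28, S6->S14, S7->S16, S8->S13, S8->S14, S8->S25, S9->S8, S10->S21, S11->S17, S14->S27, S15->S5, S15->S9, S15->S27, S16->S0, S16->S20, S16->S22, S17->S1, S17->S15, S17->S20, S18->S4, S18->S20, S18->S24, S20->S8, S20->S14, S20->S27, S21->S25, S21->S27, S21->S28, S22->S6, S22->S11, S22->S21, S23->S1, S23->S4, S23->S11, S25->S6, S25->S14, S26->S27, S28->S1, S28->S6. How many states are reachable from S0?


BFS from S0:
  layer 0: {S0}
  layer 1: {S13, S21}
  layer 2: {S25, S27, S28}
  layer 3: {S1, S6, S14}
  layer 4: {S24}
Reachable set: {S0, S1, S6, S13, S14, S21, S24, S25, S27, S28}
Count = 10

10


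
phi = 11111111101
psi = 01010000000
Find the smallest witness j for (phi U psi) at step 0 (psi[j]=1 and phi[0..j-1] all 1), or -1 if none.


(phi U psi) at 0: need smallest j with psi[j]=1 and phi[i]=1 for all i in [0,j).
Scan from step 0:
  step 0: phi=1, psi=0 -> continue
  step 1: psi=1 and phi held for [0,1) -> witness found
Witness step = 1

1


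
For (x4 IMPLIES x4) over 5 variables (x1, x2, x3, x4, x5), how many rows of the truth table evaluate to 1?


Formula: (x4 IMPLIES x4) over 5 vars (32 rows)
Evaluate each row (x1, x2, x3, x4, x5 as bits, MSB first):
  row 0 [00000]: (0 IMPLIES 0) -> 1
  row 1 [00001]: (0 IMPLIES 0) -> 1
  row 2 [00010]: (1 IMPLIES 1) -> 1
  row 3 [00011]: (1 IMPLIES 1) -> 1
  row 4 [00100]: (0 IMPLIES 0) -> 1
  row 5 [00101]: (0 IMPLIES 0) -> 1
  row 6 [00110]: (1 IMPLIES 1) -> 1
  row 7 [00111]: (1 IMPLIES 1) -> 1
  row 8 [01000]: (0 IMPLIES 0) -> 1
  row 9 [01001]: (0 IMPLIES 0) -> 1
  row 10 [01010]: (1 IMPLIES 1) -> 1
  row 11 [01011]: (1 IMPLIES 1) -> 1
  row 12 [01100]: (0 IMPLIES 0) -> 1
  row 13 [01101]: (0 IMPLIES 0) -> 1
  row 14 [01110]: (1 IMPLIES 1) -> 1
  row 15 [01111]: (1 IMPLIES 1) -> 1
  row 16 [10000]: (0 IMPLIES 0) -> 1
  row 17 [10001]: (0 IMPLIES 0) -> 1
  row 18 [10010]: (1 IMPLIES 1) -> 1
  row 19 [10011]: (1 IMPLIES 1) -> 1
  row 20 [10100]: (0 IMPLIES 0) -> 1
  row 21 [10101]: (0 IMPLIES 0) -> 1
  row 22 [10110]: (1 IMPLIES 1) -> 1
  row 23 [10111]: (1 IMPLIES 1) -> 1
  row 24 [11000]: (0 IMPLIES 0) -> 1
  row 25 [11001]: (0 IMPLIES 0) -> 1
  row 26 [11010]: (1 IMPLIES 1) -> 1
  row 27 [11011]: (1 IMPLIES 1) -> 1
  row 28 [11100]: (0 IMPLIES 0) -> 1
  row 29 [11101]: (0 IMPLIES 0) -> 1
  row 30 [11110]: (1 IMPLIES 1) -> 1
  row 31 [11111]: (1 IMPLIES 1) -> 1
Full result column, 8 rows per line (x1,x2 fixed per line; x3,x4,x5 runs 000..111 left to right):
  rows 0-7 [x1,x2=00]: 11111111  (ones: 8)
  rows 8-15 [x1,x2=01]: 11111111  (ones: 8)
  rows 16-23 [x1,x2=10]: 11111111  (ones: 8)
  rows 24-31 [x1,x2=11]: 11111111  (ones: 8)
Count of 1-rows = 8+8+8+8 = 32

32


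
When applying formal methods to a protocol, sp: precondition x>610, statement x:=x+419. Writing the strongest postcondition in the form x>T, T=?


Formula: sp(P, x:=E) = exists old_x. (x = E[old_x/x]) AND P[old_x/x] (old_x is the value of x before the assignment; eliminate old_x by solving x = E[old_x/x] for old_x)
Step 1: Precondition P: x>610, i.e. old_x > 610
Step 2: Assignment gives x = old_x + 419, so old_x = x - 419
Step 3: Substitute into P: x - 419 > 610
Step 4: Simplify: x > 610+419 = 1029

1029


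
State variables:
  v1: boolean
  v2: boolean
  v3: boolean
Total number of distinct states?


State space = product of domain sizes of all variables.
Domain sizes:
  v1 (boolean): 2
  v2 (boolean): 2
  v3 (boolean): 2
Product = 2 * 2 * 2 = 8

8


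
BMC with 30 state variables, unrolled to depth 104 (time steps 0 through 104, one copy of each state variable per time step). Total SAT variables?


BMC unrolls to depth k, creating one copy of each state var for steps 0..k.
Step count = 104 + 1 = 105 (steps 0 through 104)
Vars per step = 30
Total = 30 * 105 = 3150

3150


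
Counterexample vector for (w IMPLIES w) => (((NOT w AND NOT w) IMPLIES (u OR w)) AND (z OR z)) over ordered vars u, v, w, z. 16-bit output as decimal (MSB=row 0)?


F1 = (w IMPLIES w)
F2 = (((NOT w AND NOT w) IMPLIES (u OR w)) AND (z OR z))
Counterexample to F1=>F2 is where F1=1 and F2=0.
Evaluate each row (bits = u,v,w,z, MSB first):
  row 0 [0000]: F1=1 F2=0 -> F1&~F2 -> 1
  row 1 [0001]: F1=1 F2=0 -> F1&~F2 -> 1
  row 2 [0010]: F1=1 F2=0 -> F1&~F2 -> 1
  row 3 [0011]: F1=1 F2=1 -> F1&~F2 -> 0
  row 4 [0100]: F1=1 F2=0 -> F1&~F2 -> 1
  row 5 [0101]: F1=1 F2=0 -> F1&~F2 -> 1
  row 6 [0110]: F1=1 F2=0 -> F1&~F2 -> 1
  row 7 [0111]: F1=1 F2=1 -> F1&~F2 -> 0
  row 8 [1000]: F1=1 F2=0 -> F1&~F2 -> 1
  row 9 [1001]: F1=1 F2=1 -> F1&~F2 -> 0
  row 10 [1010]: F1=1 F2=0 -> F1&~F2 -> 1
  row 11 [1011]: F1=1 F2=1 -> F1&~F2 -> 0
  row 12 [1100]: F1=1 F2=0 -> F1&~F2 -> 1
  row 13 [1101]: F1=1 F2=1 -> F1&~F2 -> 0
  row 14 [1110]: F1=1 F2=0 -> F1&~F2 -> 1
  row 15 [1111]: F1=1 F2=1 -> F1&~F2 -> 0
Full result column, 4 rows per line (u,v fixed per line; w,z runs 00..11 left to right):
  rows 0-3 [u,v=00]: 1110  = hex E
  rows 4-7 [u,v=01]: 1110  = hex E
  rows 8-11 [u,v=10]: 1010  = hex A
  rows 12-15 [u,v=11]: 1010  = hex A
Counterexample vector (row 0 .. row 15) = 1110111010101010
Output column grouped in 4s = 1110 1110 1010 1010 = 0xEEAA
Convert to decimal digit by digit (value = value*16 + digit):
  E -> 14
  14*16 + 14 (E) = 238
  238*16 + 10 (A) = 3818
  3818*16 + 10 (A) = 61098
Decimal = 61098

61098


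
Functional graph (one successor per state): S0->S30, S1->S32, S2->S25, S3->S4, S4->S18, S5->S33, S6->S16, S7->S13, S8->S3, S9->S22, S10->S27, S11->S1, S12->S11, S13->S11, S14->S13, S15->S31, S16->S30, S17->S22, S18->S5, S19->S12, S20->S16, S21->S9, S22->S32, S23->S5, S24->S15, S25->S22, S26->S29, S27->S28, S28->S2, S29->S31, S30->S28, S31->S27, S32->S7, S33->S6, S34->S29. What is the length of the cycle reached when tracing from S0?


Trace from S0 until a state repeats:
  S0 -> S30 -> S28 -> S2 -> S25 -> S22 -> S32 -> S7 -> S13 -> S11 -> S1 -> S32
S32 first seen at step 6, revisited at step 11.
Cycle length = 11 - 6 = 5

5


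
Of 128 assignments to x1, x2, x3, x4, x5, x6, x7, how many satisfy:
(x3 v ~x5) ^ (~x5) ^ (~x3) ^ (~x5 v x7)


CNF with 4 clauses over 7 vars (128 assignments).
An assignment satisfies CNF iff every clause has >=1 true literal.
Check each row (bits = x1,x2,x3,x4,x5,x6,x7; clause T/F shown):
  row 0 [0000000]: clauses=TTTT -> 1
  row 1 [0000001]: clauses=TTTT -> 1
  row 2 [0000010]: clauses=TTTT -> 1
  row 3 [0000011]: clauses=TTTT -> 1
  row 4 [0000100]: clauses=FFTF -> 0
  (every remaining row is evaluated the same way; all 128 results are listed next)
Full result column, 8 rows per line (x1,x2,x3,x4 fixed per line; x5,x6,x7 runs 000..111 left to right):
  rows 0-7 [x1,x2,x3,x4=0000]: 11110000  (ones: 4)
  rows 8-15 [x1,x2,x3,x4=0001]: 11110000  (ones: 4)
  rows 16-23 [x1,x2,x3,x4=0010]: 00000000  (ones: 0)
  rows 24-31 [x1,x2,x3,x4=0011]: 00000000  (ones: 0)
  rows 32-39 [x1,x2,x3,x4=0100]: 11110000  (ones: 4)
  rows 40-47 [x1,x2,x3,x4=0101]: 11110000  (ones: 4)
  rows 48-55 [x1,x2,x3,x4=0110]: 00000000  (ones: 0)
  rows 56-63 [x1,x2,x3,x4=0111]: 00000000  (ones: 0)
  rows 64-71 [x1,x2,x3,x4=1000]: 11110000  (ones: 4)
  rows 72-79 [x1,x2,x3,x4=1001]: 11110000  (ones: 4)
  rows 80-87 [x1,x2,x3,x4=1010]: 00000000  (ones: 0)
  rows 88-95 [x1,x2,x3,x4=1011]: 00000000  (ones: 0)
  rows 96-103 [x1,x2,x3,x4=1100]: 11110000  (ones: 4)
  rows 104-111 [x1,x2,x3,x4=1101]: 11110000  (ones: 4)
  rows 112-119 [x1,x2,x3,x4=1110]: 00000000  (ones: 0)
  rows 120-127 [x1,x2,x3,x4=1111]: 00000000  (ones: 0)
Satisfying assignments = 4+4+0+0+4+4+0+0+4+4+0+0+4+4+0+0 = 32

32


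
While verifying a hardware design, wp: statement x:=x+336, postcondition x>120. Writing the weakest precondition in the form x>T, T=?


Formula: wp(x:=E, P) = P[E/x] (substitute E for x in postcondition)
Step 1: Postcondition: x>120
Step 2: Substitute x+336 for x: x+336>120
Step 3: Solve for x: x > 120-336 = -216

-216


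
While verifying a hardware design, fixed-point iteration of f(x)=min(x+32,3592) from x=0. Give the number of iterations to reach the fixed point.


Step 1: x=0, cap=3592, increment=32
Step 2: x grows by 32 each step until capped at 3592; fixed point is x=3592
Step 3: iterations = ceil(3592/32) = 113

113


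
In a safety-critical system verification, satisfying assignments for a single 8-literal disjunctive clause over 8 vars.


Step 1: Total=2^8=256
Step 2: Unsat when all 8 false: 2^0=1
Step 3: Sat=256-1=255

255


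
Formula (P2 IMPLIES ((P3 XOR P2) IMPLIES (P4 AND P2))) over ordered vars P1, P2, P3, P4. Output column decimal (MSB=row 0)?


Formula: (P2 IMPLIES ((P3 XOR P2) IMPLIES (P4 AND P2))) over P1, P2, P3, P4 (16 rows)
Evaluate each row (bits = P1,P2,P3,P4, MSB first):
  row 0 [0000]: (0 IMPLIES ((0 XOR 0) IMPLIES (0 AND 0))) -> 1
  row 1 [0001]: (0 IMPLIES ((0 XOR 0) IMPLIES (1 AND 0))) -> 1
  row 2 [0010]: (0 IMPLIES ((1 XOR 0) IMPLIES (0 AND 0))) -> 1
  row 3 [0011]: (0 IMPLIES ((1 XOR 0) IMPLIES (1 AND 0))) -> 1
  row 4 [0100]: (1 IMPLIES ((0 XOR 1) IMPLIES (0 AND 1))) -> 0
  row 5 [0101]: (1 IMPLIES ((0 XOR 1) IMPLIES (1 AND 1))) -> 1
  row 6 [0110]: (1 IMPLIES ((1 XOR 1) IMPLIES (0 AND 1))) -> 1
  row 7 [0111]: (1 IMPLIES ((1 XOR 1) IMPLIES (1 AND 1))) -> 1
  row 8 [1000]: (0 IMPLIES ((0 XOR 0) IMPLIES (0 AND 0))) -> 1
  row 9 [1001]: (0 IMPLIES ((0 XOR 0) IMPLIES (1 AND 0))) -> 1
  row 10 [1010]: (0 IMPLIES ((1 XOR 0) IMPLIES (0 AND 0))) -> 1
  row 11 [1011]: (0 IMPLIES ((1 XOR 0) IMPLIES (1 AND 0))) -> 1
  row 12 [1100]: (1 IMPLIES ((0 XOR 1) IMPLIES (0 AND 1))) -> 0
  row 13 [1101]: (1 IMPLIES ((0 XOR 1) IMPLIES (1 AND 1))) -> 1
  row 14 [1110]: (1 IMPLIES ((1 XOR 1) IMPLIES (0 AND 1))) -> 1
  row 15 [1111]: (1 IMPLIES ((1 XOR 1) IMPLIES (1 AND 1))) -> 1
Full result column, 4 rows per line (P1,P2 fixed per line; P3,P4 runs 00..11 left to right):
  rows 0-3 [P1,P2=00]: 1111  = hex F
  rows 4-7 [P1,P2=01]: 0111  = hex 7
  rows 8-11 [P1,P2=10]: 1111  = hex F
  rows 12-15 [P1,P2=11]: 0111  = hex 7
Output column (row 0 .. row 15) = 1111011111110111
Output column grouped in 4s = 1111 0111 1111 0111 = 0xF7F7
Convert to decimal digit by digit (value = value*16 + digit):
  F -> 15
  15*16 + 7 = 247
  247*16 + 15 (F) = 3967
  3967*16 + 7 = 63479
Decimal = 63479

63479


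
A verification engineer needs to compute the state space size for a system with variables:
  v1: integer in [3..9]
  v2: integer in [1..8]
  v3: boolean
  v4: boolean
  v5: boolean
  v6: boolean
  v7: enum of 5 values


State space = product of domain sizes of all variables.
Domain sizes:
  v1 (integer in [3..9]): 7
  v2 (integer in [1..8]): 8
  v3 (boolean): 2
  v4 (boolean): 2
  v5 (boolean): 2
  v6 (boolean): 2
  v7 (enum of 5 values): 5
Product = 7 * 8 * 2 * 2 * 2 * 2 * 5 = 4480

4480


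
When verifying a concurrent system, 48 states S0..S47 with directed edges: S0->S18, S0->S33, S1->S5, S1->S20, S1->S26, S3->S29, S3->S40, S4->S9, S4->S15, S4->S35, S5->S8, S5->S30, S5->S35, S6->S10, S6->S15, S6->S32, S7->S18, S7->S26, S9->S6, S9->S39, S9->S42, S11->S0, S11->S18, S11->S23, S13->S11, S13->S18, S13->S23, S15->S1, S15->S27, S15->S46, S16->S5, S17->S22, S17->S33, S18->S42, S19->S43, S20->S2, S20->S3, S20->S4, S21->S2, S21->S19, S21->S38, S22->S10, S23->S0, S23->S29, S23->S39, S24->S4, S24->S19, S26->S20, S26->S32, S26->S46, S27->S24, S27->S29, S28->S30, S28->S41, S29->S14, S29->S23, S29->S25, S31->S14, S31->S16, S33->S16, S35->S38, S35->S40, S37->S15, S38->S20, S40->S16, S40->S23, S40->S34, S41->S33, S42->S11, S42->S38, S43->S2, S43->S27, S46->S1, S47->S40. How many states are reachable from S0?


BFS from S0:
  layer 0: {S0}
  layer 1: {S18, S33}
  layer 2: {S16, S42}
  layer 3: {S5, S11, S38}
  layer 4: {S8, S20, S23, S30, S35}
  layer 5: {S2, S3, S4, S29, S39, S40}
  layer 6: {S9, S14, S15, S25, S34}
  layer 7: {S1, S6, S27, S46}
  layer 8: {S10, S24, S26, S32}
  layer 9: {S19}
  layer 10: {S43}
Reachable set: {S0, S1, S2, S3, S4, S5, S6, S8, S9, S10, S11, S14, S15, S16, S18, S19, S20, S23, S24, S25, S26, S27, S29, S30, S32, S33, S34, S35, S38, S39, S40, S42, S43, S46}
Count = 34

34


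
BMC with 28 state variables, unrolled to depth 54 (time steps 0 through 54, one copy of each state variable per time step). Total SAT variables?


BMC unrolls to depth k, creating one copy of each state var for steps 0..k.
Step count = 54 + 1 = 55 (steps 0 through 54)
Vars per step = 28
Total = 28 * 55 = 1540

1540


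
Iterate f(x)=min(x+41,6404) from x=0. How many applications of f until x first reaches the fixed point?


Step 1: x=0, cap=6404, increment=41
Step 2: x grows by 41 each step until capped at 6404; fixed point is x=6404
Step 3: iterations = ceil(6404/41) = 157

157


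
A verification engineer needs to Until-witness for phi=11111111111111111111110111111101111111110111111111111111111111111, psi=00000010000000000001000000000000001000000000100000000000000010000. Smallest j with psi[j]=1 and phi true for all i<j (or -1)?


(phi U psi) at 0: need smallest j with psi[j]=1 and phi[i]=1 for all i in [0,j).
Scan from step 0:
  step 0: phi=1, psi=0 -> continue
  step 1: phi=1, psi=0 -> continue
  step 2: phi=1, psi=0 -> continue
  step 3: phi=1, psi=0 -> continue
  step 6: psi=1 and phi held for [0,6) -> witness found
Witness step = 6

6


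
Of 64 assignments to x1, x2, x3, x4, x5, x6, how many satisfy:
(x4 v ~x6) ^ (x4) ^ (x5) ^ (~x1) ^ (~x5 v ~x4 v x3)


CNF with 5 clauses over 6 vars (64 assignments).
An assignment satisfies CNF iff every clause has >=1 true literal.
Check each row (bits = x1,x2,x3,x4,x5,x6; clause T/F shown):
  row 0 [000000]: clauses=TFFTT -> 0
  row 1 [000001]: clauses=FFFTT -> 0
  row 2 [000010]: clauses=TFTTT -> 0
  row 3 [000011]: clauses=FFTTT -> 0
  row 4 [000100]: clauses=TTFTT -> 0
  (every remaining row is evaluated the same way; all 64 results are listed next)
Full result column, 8 rows per line (x1,x2,x3 fixed per line; x4,x5,x6 runs 000..111 left to right):
  rows 0-7 [x1,x2,x3=000]: 00000000  (ones: 0)
  rows 8-15 [x1,x2,x3=001]: 00000011  (ones: 2)
  rows 16-23 [x1,x2,x3=010]: 00000000  (ones: 0)
  rows 24-31 [x1,x2,x3=011]: 00000011  (ones: 2)
  rows 32-39 [x1,x2,x3=100]: 00000000  (ones: 0)
  rows 40-47 [x1,x2,x3=101]: 00000000  (ones: 0)
  rows 48-55 [x1,x2,x3=110]: 00000000  (ones: 0)
  rows 56-63 [x1,x2,x3=111]: 00000000  (ones: 0)
Satisfying assignments = 0+2+0+2+0+0+0+0 = 4

4


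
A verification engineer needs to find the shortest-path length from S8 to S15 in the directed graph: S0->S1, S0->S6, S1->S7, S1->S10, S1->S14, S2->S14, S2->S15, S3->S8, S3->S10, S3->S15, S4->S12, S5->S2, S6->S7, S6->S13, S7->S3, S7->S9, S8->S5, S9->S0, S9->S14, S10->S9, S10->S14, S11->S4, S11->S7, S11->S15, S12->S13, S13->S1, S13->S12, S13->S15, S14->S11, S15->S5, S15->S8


BFS layer-by-layer from S8:
  dist 0: {S8}
  dist 1: {S5}
  dist 2: {S2}
  dist 3: {S14, S15}
  -> S15 reached at distance 3
Shortest path length = 3

3


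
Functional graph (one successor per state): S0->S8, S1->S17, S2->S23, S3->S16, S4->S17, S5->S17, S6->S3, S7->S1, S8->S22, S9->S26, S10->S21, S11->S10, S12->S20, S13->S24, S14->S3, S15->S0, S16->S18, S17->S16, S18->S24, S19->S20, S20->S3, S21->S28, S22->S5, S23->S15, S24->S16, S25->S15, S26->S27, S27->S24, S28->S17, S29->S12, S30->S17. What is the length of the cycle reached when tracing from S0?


Trace from S0 until a state repeats:
  S0 -> S8 -> S22 -> S5 -> S17 -> S16 -> S18 -> S24 -> S16
S16 first seen at step 5, revisited at step 8.
Cycle length = 8 - 5 = 3

3


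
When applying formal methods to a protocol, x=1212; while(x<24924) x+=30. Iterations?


Step 1: x goes from 1212 toward 24924 by 30; the body runs while x<24924, so iterations = ceil((bound-start)/step)
Step 2: Distance=23712
Step 3: ceil(23712/30)=791

791


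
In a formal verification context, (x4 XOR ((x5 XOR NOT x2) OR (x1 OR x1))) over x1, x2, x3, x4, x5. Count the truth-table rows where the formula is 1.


Formula: (x4 XOR ((x5 XOR NOT x2) OR (x1 OR x1))) over 5 vars (32 rows)
Evaluate each row (x1, x2, x3, x4, x5 as bits, MSB first):
  row 0 [00000]: (0 XOR ((0 XOR NOT 0) OR (0 OR 0))) -> 1
  row 1 [00001]: (0 XOR ((1 XOR NOT 0) OR (0 OR 0))) -> 0
  row 2 [00010]: (1 XOR ((0 XOR NOT 0) OR (0 OR 0))) -> 0
  row 3 [00011]: (1 XOR ((1 XOR NOT 0) OR (0 OR 0))) -> 1
  row 4 [00100]: (0 XOR ((0 XOR NOT 0) OR (0 OR 0))) -> 1
  row 5 [00101]: (0 XOR ((1 XOR NOT 0) OR (0 OR 0))) -> 0
  row 6 [00110]: (1 XOR ((0 XOR NOT 0) OR (0 OR 0))) -> 0
  row 7 [00111]: (1 XOR ((1 XOR NOT 0) OR (0 OR 0))) -> 1
  row 8 [01000]: (0 XOR ((0 XOR NOT 1) OR (0 OR 0))) -> 0
  row 9 [01001]: (0 XOR ((1 XOR NOT 1) OR (0 OR 0))) -> 1
  row 10 [01010]: (1 XOR ((0 XOR NOT 1) OR (0 OR 0))) -> 1
  row 11 [01011]: (1 XOR ((1 XOR NOT 1) OR (0 OR 0))) -> 0
  row 12 [01100]: (0 XOR ((0 XOR NOT 1) OR (0 OR 0))) -> 0
  row 13 [01101]: (0 XOR ((1 XOR NOT 1) OR (0 OR 0))) -> 1
  row 14 [01110]: (1 XOR ((0 XOR NOT 1) OR (0 OR 0))) -> 1
  row 15 [01111]: (1 XOR ((1 XOR NOT 1) OR (0 OR 0))) -> 0
  row 16 [10000]: (0 XOR ((0 XOR NOT 0) OR (1 OR 1))) -> 1
  row 17 [10001]: (0 XOR ((1 XOR NOT 0) OR (1 OR 1))) -> 1
  row 18 [10010]: (1 XOR ((0 XOR NOT 0) OR (1 OR 1))) -> 0
  row 19 [10011]: (1 XOR ((1 XOR NOT 0) OR (1 OR 1))) -> 0
  row 20 [10100]: (0 XOR ((0 XOR NOT 0) OR (1 OR 1))) -> 1
  row 21 [10101]: (0 XOR ((1 XOR NOT 0) OR (1 OR 1))) -> 1
  row 22 [10110]: (1 XOR ((0 XOR NOT 0) OR (1 OR 1))) -> 0
  row 23 [10111]: (1 XOR ((1 XOR NOT 0) OR (1 OR 1))) -> 0
  row 24 [11000]: (0 XOR ((0 XOR NOT 1) OR (1 OR 1))) -> 1
  row 25 [11001]: (0 XOR ((1 XOR NOT 1) OR (1 OR 1))) -> 1
  row 26 [11010]: (1 XOR ((0 XOR NOT 1) OR (1 OR 1))) -> 0
  row 27 [11011]: (1 XOR ((1 XOR NOT 1) OR (1 OR 1))) -> 0
  row 28 [11100]: (0 XOR ((0 XOR NOT 1) OR (1 OR 1))) -> 1
  row 29 [11101]: (0 XOR ((1 XOR NOT 1) OR (1 OR 1))) -> 1
  row 30 [11110]: (1 XOR ((0 XOR NOT 1) OR (1 OR 1))) -> 0
  row 31 [11111]: (1 XOR ((1 XOR NOT 1) OR (1 OR 1))) -> 0
Full result column, 8 rows per line (x1,x2 fixed per line; x3,x4,x5 runs 000..111 left to right):
  rows 0-7 [x1,x2=00]: 10011001  (ones: 4)
  rows 8-15 [x1,x2=01]: 01100110  (ones: 4)
  rows 16-23 [x1,x2=10]: 11001100  (ones: 4)
  rows 24-31 [x1,x2=11]: 11001100  (ones: 4)
Count of 1-rows = 4+4+4+4 = 16

16


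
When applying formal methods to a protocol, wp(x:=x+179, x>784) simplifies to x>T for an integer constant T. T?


Formula: wp(x:=E, P) = P[E/x] (substitute E for x in postcondition)
Step 1: Postcondition: x>784
Step 2: Substitute x+179 for x: x+179>784
Step 3: Solve for x: x > 784-179 = 605

605


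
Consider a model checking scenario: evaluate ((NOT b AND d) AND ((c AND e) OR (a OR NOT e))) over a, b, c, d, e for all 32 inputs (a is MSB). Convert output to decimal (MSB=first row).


Formula: ((NOT b AND d) AND ((c AND e) OR (a OR NOT e))) over a, b, c, d, e (32 rows)
Evaluate each row (bits = a,b,c,d,e, MSB first):
  row 0 [00000]: ((NOT 0 AND 0) AND ((0 AND 0) OR (0 OR NOT 0))) -> 0
  row 1 [00001]: ((NOT 0 AND 0) AND ((0 AND 1) OR (0 OR NOT 1))) -> 0
  row 2 [00010]: ((NOT 0 AND 1) AND ((0 AND 0) OR (0 OR NOT 0))) -> 1
  row 3 [00011]: ((NOT 0 AND 1) AND ((0 AND 1) OR (0 OR NOT 1))) -> 0
  row 4 [00100]: ((NOT 0 AND 0) AND ((1 AND 0) OR (0 OR NOT 0))) -> 0
  row 5 [00101]: ((NOT 0 AND 0) AND ((1 AND 1) OR (0 OR NOT 1))) -> 0
  row 6 [00110]: ((NOT 0 AND 1) AND ((1 AND 0) OR (0 OR NOT 0))) -> 1
  row 7 [00111]: ((NOT 0 AND 1) AND ((1 AND 1) OR (0 OR NOT 1))) -> 1
  row 8 [01000]: ((NOT 1 AND 0) AND ((0 AND 0) OR (0 OR NOT 0))) -> 0
  row 9 [01001]: ((NOT 1 AND 0) AND ((0 AND 1) OR (0 OR NOT 1))) -> 0
  row 10 [01010]: ((NOT 1 AND 1) AND ((0 AND 0) OR (0 OR NOT 0))) -> 0
  row 11 [01011]: ((NOT 1 AND 1) AND ((0 AND 1) OR (0 OR NOT 1))) -> 0
  row 12 [01100]: ((NOT 1 AND 0) AND ((1 AND 0) OR (0 OR NOT 0))) -> 0
  row 13 [01101]: ((NOT 1 AND 0) AND ((1 AND 1) OR (0 OR NOT 1))) -> 0
  row 14 [01110]: ((NOT 1 AND 1) AND ((1 AND 0) OR (0 OR NOT 0))) -> 0
  row 15 [01111]: ((NOT 1 AND 1) AND ((1 AND 1) OR (0 OR NOT 1))) -> 0
  row 16 [10000]: ((NOT 0 AND 0) AND ((0 AND 0) OR (1 OR NOT 0))) -> 0
  row 17 [10001]: ((NOT 0 AND 0) AND ((0 AND 1) OR (1 OR NOT 1))) -> 0
  row 18 [10010]: ((NOT 0 AND 1) AND ((0 AND 0) OR (1 OR NOT 0))) -> 1
  row 19 [10011]: ((NOT 0 AND 1) AND ((0 AND 1) OR (1 OR NOT 1))) -> 1
  row 20 [10100]: ((NOT 0 AND 0) AND ((1 AND 0) OR (1 OR NOT 0))) -> 0
  row 21 [10101]: ((NOT 0 AND 0) AND ((1 AND 1) OR (1 OR NOT 1))) -> 0
  row 22 [10110]: ((NOT 0 AND 1) AND ((1 AND 0) OR (1 OR NOT 0))) -> 1
  row 23 [10111]: ((NOT 0 AND 1) AND ((1 AND 1) OR (1 OR NOT 1))) -> 1
  row 24 [11000]: ((NOT 1 AND 0) AND ((0 AND 0) OR (1 OR NOT 0))) -> 0
  row 25 [11001]: ((NOT 1 AND 0) AND ((0 AND 1) OR (1 OR NOT 1))) -> 0
  row 26 [11010]: ((NOT 1 AND 1) AND ((0 AND 0) OR (1 OR NOT 0))) -> 0
  row 27 [11011]: ((NOT 1 AND 1) AND ((0 AND 1) OR (1 OR NOT 1))) -> 0
  row 28 [11100]: ((NOT 1 AND 0) AND ((1 AND 0) OR (1 OR NOT 0))) -> 0
  row 29 [11101]: ((NOT 1 AND 0) AND ((1 AND 1) OR (1 OR NOT 1))) -> 0
  row 30 [11110]: ((NOT 1 AND 1) AND ((1 AND 0) OR (1 OR NOT 0))) -> 0
  row 31 [11111]: ((NOT 1 AND 1) AND ((1 AND 1) OR (1 OR NOT 1))) -> 0
Full result column, 4 rows per line (a,b,c fixed per line; d,e runs 00..11 left to right):
  rows 0-3 [a,b,c=000]: 0010  = hex 2
  rows 4-7 [a,b,c=001]: 0011  = hex 3
  rows 8-11 [a,b,c=010]: 0000  = hex 0
  rows 12-15 [a,b,c=011]: 0000  = hex 0
  rows 16-19 [a,b,c=100]: 0011  = hex 3
  rows 20-23 [a,b,c=101]: 0011  = hex 3
  rows 24-27 [a,b,c=110]: 0000  = hex 0
  rows 28-31 [a,b,c=111]: 0000  = hex 0
Output column (row 0 .. row 31) = 00100011000000000011001100000000
Output column grouped in 4s = 0010 0011 0000 0000 0011 0011 0000 0000 = 0x23003300
Convert to decimal digit by digit (value = value*16 + digit):
  2 -> 2
  2*16 + 3 = 35
  35*16 + 0 = 560
  560*16 + 0 = 8960
  8960*16 + 3 = 143363
  143363*16 + 3 = 2293811
  2293811*16 + 0 = 36700976
  36700976*16 + 0 = 587215616
Decimal = 587215616

587215616


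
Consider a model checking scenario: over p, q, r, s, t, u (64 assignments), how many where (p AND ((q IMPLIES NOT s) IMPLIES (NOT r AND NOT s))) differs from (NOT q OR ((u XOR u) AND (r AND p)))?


F1 = (p AND ((q IMPLIES NOT s) IMPLIES (NOT r AND NOT s)))
F2 = (NOT q OR ((u XOR u) AND (r AND p)))
Evaluate both on each of 64 rows (bits = p,q,r,s,t,u):
  row 0 [000000]: F1=0 F2=1 (differ) -> 1
  row 1 [000001]: F1=0 F2=1 (differ) -> 1
  row 2 [000010]: F1=0 F2=1 (differ) -> 1
  row 3 [000011]: F1=0 F2=1 (differ) -> 1
  row 4 [000100]: F1=0 F2=1 (differ) -> 1
  (every remaining row is evaluated the same way; all 64 results are listed next)
Full result column, 8 rows per line (p,q,r fixed per line; s,t,u runs 000..111 left to right):
  rows 0-7 [p,q,r=000]: 11111111  (ones: 8)
  rows 8-15 [p,q,r=001]: 11111111  (ones: 8)
  rows 16-23 [p,q,r=010]: 00000000  (ones: 0)
  rows 24-31 [p,q,r=011]: 00000000  (ones: 0)
  rows 32-39 [p,q,r=100]: 00001111  (ones: 4)
  rows 40-47 [p,q,r=101]: 11111111  (ones: 8)
  rows 48-55 [p,q,r=110]: 11111111  (ones: 8)
  rows 56-63 [p,q,r=111]: 00001111  (ones: 4)
Disagreements = 8+8+0+0+4+8+8+4 = 40

40


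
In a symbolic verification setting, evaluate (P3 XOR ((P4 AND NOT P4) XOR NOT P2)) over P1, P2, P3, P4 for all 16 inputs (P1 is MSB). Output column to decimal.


Formula: (P3 XOR ((P4 AND NOT P4) XOR NOT P2)) over P1, P2, P3, P4 (16 rows)
Evaluate each row (bits = P1,P2,P3,P4, MSB first):
  row 0 [0000]: (0 XOR ((0 AND NOT 0) XOR NOT 0)) -> 1
  row 1 [0001]: (0 XOR ((1 AND NOT 1) XOR NOT 0)) -> 1
  row 2 [0010]: (1 XOR ((0 AND NOT 0) XOR NOT 0)) -> 0
  row 3 [0011]: (1 XOR ((1 AND NOT 1) XOR NOT 0)) -> 0
  row 4 [0100]: (0 XOR ((0 AND NOT 0) XOR NOT 1)) -> 0
  row 5 [0101]: (0 XOR ((1 AND NOT 1) XOR NOT 1)) -> 0
  row 6 [0110]: (1 XOR ((0 AND NOT 0) XOR NOT 1)) -> 1
  row 7 [0111]: (1 XOR ((1 AND NOT 1) XOR NOT 1)) -> 1
  row 8 [1000]: (0 XOR ((0 AND NOT 0) XOR NOT 0)) -> 1
  row 9 [1001]: (0 XOR ((1 AND NOT 1) XOR NOT 0)) -> 1
  row 10 [1010]: (1 XOR ((0 AND NOT 0) XOR NOT 0)) -> 0
  row 11 [1011]: (1 XOR ((1 AND NOT 1) XOR NOT 0)) -> 0
  row 12 [1100]: (0 XOR ((0 AND NOT 0) XOR NOT 1)) -> 0
  row 13 [1101]: (0 XOR ((1 AND NOT 1) XOR NOT 1)) -> 0
  row 14 [1110]: (1 XOR ((0 AND NOT 0) XOR NOT 1)) -> 1
  row 15 [1111]: (1 XOR ((1 AND NOT 1) XOR NOT 1)) -> 1
Full result column, 4 rows per line (P1,P2 fixed per line; P3,P4 runs 00..11 left to right):
  rows 0-3 [P1,P2=00]: 1100  = hex C
  rows 4-7 [P1,P2=01]: 0011  = hex 3
  rows 8-11 [P1,P2=10]: 1100  = hex C
  rows 12-15 [P1,P2=11]: 0011  = hex 3
Output column (row 0 .. row 15) = 1100001111000011
Output column grouped in 4s = 1100 0011 1100 0011 = 0xC3C3
Convert to decimal digit by digit (value = value*16 + digit):
  C -> 12
  12*16 + 3 = 195
  195*16 + 12 (C) = 3132
  3132*16 + 3 = 50115
Decimal = 50115

50115


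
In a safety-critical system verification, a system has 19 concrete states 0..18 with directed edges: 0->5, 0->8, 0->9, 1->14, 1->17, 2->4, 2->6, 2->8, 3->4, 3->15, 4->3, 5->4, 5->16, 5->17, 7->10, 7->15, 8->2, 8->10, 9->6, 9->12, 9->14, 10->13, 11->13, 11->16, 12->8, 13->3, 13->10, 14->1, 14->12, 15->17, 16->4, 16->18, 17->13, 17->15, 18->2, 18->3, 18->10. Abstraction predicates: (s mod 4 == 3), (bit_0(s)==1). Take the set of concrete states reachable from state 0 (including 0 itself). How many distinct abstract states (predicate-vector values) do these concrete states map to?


BFS from 0:
Concrete reachable: {0, 1, 2, 3, 4, 5, 6, 8, 9, 10, 12, 13, 14, 15, 16, 17, 18}
Abstract via predicates (s mod 4 == 3), (bit_0(s)==1):
  (0,0) <- {0, 2, 4, 6, 8, 10, 12, 14, 16, 18}
  (0,1) <- {1, 5, 9, 13, 17}
  (1,1) <- {3, 15}
Distinct abstract states = 3

3


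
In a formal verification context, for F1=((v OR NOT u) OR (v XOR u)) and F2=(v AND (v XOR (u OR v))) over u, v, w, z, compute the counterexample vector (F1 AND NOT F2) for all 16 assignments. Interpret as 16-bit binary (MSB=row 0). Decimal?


F1 = ((v OR NOT u) OR (v XOR u))
F2 = (v AND (v XOR (u OR v)))
Counterexample to F1=>F2 is where F1=1 and F2=0.
Evaluate each row (bits = u,v,w,z, MSB first):
  row 0 [0000]: F1=1 F2=0 -> F1&~F2 -> 1
  row 1 [0001]: F1=1 F2=0 -> F1&~F2 -> 1
  row 2 [0010]: F1=1 F2=0 -> F1&~F2 -> 1
  row 3 [0011]: F1=1 F2=0 -> F1&~F2 -> 1
  row 4 [0100]: F1=1 F2=0 -> F1&~F2 -> 1
  row 5 [0101]: F1=1 F2=0 -> F1&~F2 -> 1
  row 6 [0110]: F1=1 F2=0 -> F1&~F2 -> 1
  row 7 [0111]: F1=1 F2=0 -> F1&~F2 -> 1
  row 8 [1000]: F1=1 F2=0 -> F1&~F2 -> 1
  row 9 [1001]: F1=1 F2=0 -> F1&~F2 -> 1
  row 10 [1010]: F1=1 F2=0 -> F1&~F2 -> 1
  row 11 [1011]: F1=1 F2=0 -> F1&~F2 -> 1
  row 12 [1100]: F1=1 F2=0 -> F1&~F2 -> 1
  row 13 [1101]: F1=1 F2=0 -> F1&~F2 -> 1
  row 14 [1110]: F1=1 F2=0 -> F1&~F2 -> 1
  row 15 [1111]: F1=1 F2=0 -> F1&~F2 -> 1
Full result column, 4 rows per line (u,v fixed per line; w,z runs 00..11 left to right):
  rows 0-3 [u,v=00]: 1111  = hex F
  rows 4-7 [u,v=01]: 1111  = hex F
  rows 8-11 [u,v=10]: 1111  = hex F
  rows 12-15 [u,v=11]: 1111  = hex F
Counterexample vector (row 0 .. row 15) = 1111111111111111
Output column grouped in 4s = 1111 1111 1111 1111 = 0xFFFF
Convert to decimal digit by digit (value = value*16 + digit):
  F -> 15
  15*16 + 15 (F) = 255
  255*16 + 15 (F) = 4095
  4095*16 + 15 (F) = 65535
Decimal = 65535

65535


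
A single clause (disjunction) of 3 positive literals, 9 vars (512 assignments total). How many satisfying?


Step 1: Total=2^9=512
Step 2: Unsat when all 3 false: 2^6=64
Step 3: Sat=512-64=448

448


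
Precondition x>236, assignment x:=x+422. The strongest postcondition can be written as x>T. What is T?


Formula: sp(P, x:=E) = exists old_x. (x = E[old_x/x]) AND P[old_x/x] (old_x is the value of x before the assignment; eliminate old_x by solving x = E[old_x/x] for old_x)
Step 1: Precondition P: x>236, i.e. old_x > 236
Step 2: Assignment gives x = old_x + 422, so old_x = x - 422
Step 3: Substitute into P: x - 422 > 236
Step 4: Simplify: x > 236+422 = 658

658


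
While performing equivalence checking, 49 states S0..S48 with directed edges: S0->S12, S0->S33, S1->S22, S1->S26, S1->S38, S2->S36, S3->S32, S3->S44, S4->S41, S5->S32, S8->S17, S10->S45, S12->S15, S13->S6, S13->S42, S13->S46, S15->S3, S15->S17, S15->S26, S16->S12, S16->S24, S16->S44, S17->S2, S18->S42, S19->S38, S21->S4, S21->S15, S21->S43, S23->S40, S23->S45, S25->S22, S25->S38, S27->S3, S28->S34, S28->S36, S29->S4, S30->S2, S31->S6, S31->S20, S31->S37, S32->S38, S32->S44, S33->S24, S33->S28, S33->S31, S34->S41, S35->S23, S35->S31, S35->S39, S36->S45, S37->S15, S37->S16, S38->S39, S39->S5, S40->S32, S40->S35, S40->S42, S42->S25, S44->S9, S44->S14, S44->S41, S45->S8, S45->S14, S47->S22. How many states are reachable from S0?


BFS from S0:
  layer 0: {S0}
  layer 1: {S12, S33}
  layer 2: {S15, S24, S28, S31}
  layer 3: {S3, S6, S17, S20, S26, S34, S36, S37}
  layer 4: {S2, S16, S32, S41, S44, S45}
  layer 5: {S8, S9, S14, S38}
  layer 6: {S39}
  layer 7: {S5}
Reachable set: {S0, S2, S3, S5, S6, S8, S9, S12, S14, S15, S16, S17, S20, S24, S26, S28, S31, S32, S33, S34, S36, S37, S38, S39, S41, S44, S45}
Count = 27

27


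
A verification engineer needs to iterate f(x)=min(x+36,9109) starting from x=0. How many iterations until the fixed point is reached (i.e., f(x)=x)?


Step 1: x=0, cap=9109, increment=36
Step 2: x grows by 36 each step until capped at 9109; fixed point is x=9109
Step 3: iterations = ceil(9109/36) = 254

254


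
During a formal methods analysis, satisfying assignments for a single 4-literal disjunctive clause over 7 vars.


Step 1: Total=2^7=128
Step 2: Unsat when all 4 false: 2^3=8
Step 3: Sat=128-8=120

120


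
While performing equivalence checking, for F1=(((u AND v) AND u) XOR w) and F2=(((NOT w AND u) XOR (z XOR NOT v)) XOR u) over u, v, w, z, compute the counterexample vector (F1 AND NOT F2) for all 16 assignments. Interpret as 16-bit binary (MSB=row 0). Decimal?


F1 = (((u AND v) AND u) XOR w)
F2 = (((NOT w AND u) XOR (z XOR NOT v)) XOR u)
Counterexample to F1=>F2 is where F1=1 and F2=0.
Evaluate each row (bits = u,v,w,z, MSB first):
  row 0 [0000]: F1=0 F2=1 -> F1&~F2 -> 0
  row 1 [0001]: F1=0 F2=0 -> F1&~F2 -> 0
  row 2 [0010]: F1=1 F2=1 -> F1&~F2 -> 0
  row 3 [0011]: F1=1 F2=0 -> F1&~F2 -> 1
  row 4 [0100]: F1=0 F2=0 -> F1&~F2 -> 0
  row 5 [0101]: F1=0 F2=1 -> F1&~F2 -> 0
  row 6 [0110]: F1=1 F2=0 -> F1&~F2 -> 1
  row 7 [0111]: F1=1 F2=1 -> F1&~F2 -> 0
  row 8 [1000]: F1=0 F2=1 -> F1&~F2 -> 0
  row 9 [1001]: F1=0 F2=0 -> F1&~F2 -> 0
  row 10 [1010]: F1=1 F2=0 -> F1&~F2 -> 1
  row 11 [1011]: F1=1 F2=1 -> F1&~F2 -> 0
  row 12 [1100]: F1=1 F2=0 -> F1&~F2 -> 1
  row 13 [1101]: F1=1 F2=1 -> F1&~F2 -> 0
  row 14 [1110]: F1=0 F2=1 -> F1&~F2 -> 0
  row 15 [1111]: F1=0 F2=0 -> F1&~F2 -> 0
Full result column, 4 rows per line (u,v fixed per line; w,z runs 00..11 left to right):
  rows 0-3 [u,v=00]: 0001  = hex 1
  rows 4-7 [u,v=01]: 0010  = hex 2
  rows 8-11 [u,v=10]: 0010  = hex 2
  rows 12-15 [u,v=11]: 1000  = hex 8
Counterexample vector (row 0 .. row 15) = 0001001000101000
Output column grouped in 4s = 0001 0010 0010 1000 = 0x1228
Convert to decimal digit by digit (value = value*16 + digit):
  1 -> 1
  1*16 + 2 = 18
  18*16 + 2 = 290
  290*16 + 8 = 4648
Decimal = 4648

4648


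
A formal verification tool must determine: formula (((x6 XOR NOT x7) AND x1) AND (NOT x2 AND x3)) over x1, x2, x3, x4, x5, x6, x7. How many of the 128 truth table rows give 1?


Formula: (((x6 XOR NOT x7) AND x1) AND (NOT x2 AND x3)) over 7 vars (128 rows)
Evaluate each row (x1, x2, x3, x4, x5, x6, x7 as bits, MSB first):
  row 0 [0000000]: (((0 XOR NOT 0) AND 0) AND (NOT 0 AND 0)) -> 0
  row 1 [0000001]: (((0 XOR NOT 1) AND 0) AND (NOT 0 AND 0)) -> 0
  row 2 [0000010]: (((1 XOR NOT 0) AND 0) AND (NOT 0 AND 0)) -> 0
  row 3 [0000011]: (((1 XOR NOT 1) AND 0) AND (NOT 0 AND 0)) -> 0
  row 4 [0000100]: (((0 XOR NOT 0) AND 0) AND (NOT 0 AND 0)) -> 0
  (every remaining row is evaluated the same way; all 128 results are listed next)
Full result column, 8 rows per line (x1,x2,x3,x4 fixed per line; x5,x6,x7 runs 000..111 left to right):
  rows 0-7 [x1,x2,x3,x4=0000]: 00000000  (ones: 0)
  rows 8-15 [x1,x2,x3,x4=0001]: 00000000  (ones: 0)
  rows 16-23 [x1,x2,x3,x4=0010]: 00000000  (ones: 0)
  rows 24-31 [x1,x2,x3,x4=0011]: 00000000  (ones: 0)
  rows 32-39 [x1,x2,x3,x4=0100]: 00000000  (ones: 0)
  rows 40-47 [x1,x2,x3,x4=0101]: 00000000  (ones: 0)
  rows 48-55 [x1,x2,x3,x4=0110]: 00000000  (ones: 0)
  rows 56-63 [x1,x2,x3,x4=0111]: 00000000  (ones: 0)
  rows 64-71 [x1,x2,x3,x4=1000]: 00000000  (ones: 0)
  rows 72-79 [x1,x2,x3,x4=1001]: 00000000  (ones: 0)
  rows 80-87 [x1,x2,x3,x4=1010]: 10011001  (ones: 4)
  rows 88-95 [x1,x2,x3,x4=1011]: 10011001  (ones: 4)
  rows 96-103 [x1,x2,x3,x4=1100]: 00000000  (ones: 0)
  rows 104-111 [x1,x2,x3,x4=1101]: 00000000  (ones: 0)
  rows 112-119 [x1,x2,x3,x4=1110]: 00000000  (ones: 0)
  rows 120-127 [x1,x2,x3,x4=1111]: 00000000  (ones: 0)
Count of 1-rows = 0+0+0+0+0+0+0+0+0+0+4+4+0+0+0+0 = 8

8
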